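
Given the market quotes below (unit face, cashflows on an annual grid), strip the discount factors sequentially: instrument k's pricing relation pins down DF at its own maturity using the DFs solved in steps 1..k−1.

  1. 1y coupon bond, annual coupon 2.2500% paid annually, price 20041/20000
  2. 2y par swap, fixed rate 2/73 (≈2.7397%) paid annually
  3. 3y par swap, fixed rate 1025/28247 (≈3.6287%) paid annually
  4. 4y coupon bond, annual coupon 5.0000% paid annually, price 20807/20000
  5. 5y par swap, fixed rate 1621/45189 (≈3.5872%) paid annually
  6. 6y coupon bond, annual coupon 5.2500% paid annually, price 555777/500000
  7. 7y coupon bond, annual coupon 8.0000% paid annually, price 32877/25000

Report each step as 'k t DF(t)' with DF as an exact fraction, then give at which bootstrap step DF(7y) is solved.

step 1 [1y] bond c/1=9/400: DF=(20041/20000 − 9/400·(0))/(1+9/400) = 49/50 ≈ 0.980000
step 2 [2y] swap r/1=2/73: DF=(1 − 2/73·(0.980000))/(1+2/73) = 592/625 ≈ 0.947200
step 3 [3y] swap r/1=1025/28247: DF=(1 − 1025/28247·(0.980000+0.947200))/(1+1025/28247) = 359/400 ≈ 0.897500
step 4 [4y] bond c/1=1/20: DF=(20807/20000 − 1/20·(0.980000+0.947200+0.897500))/(1+1/20) = 8563/10000 ≈ 0.856300
step 5 [5y] swap r/1=1621/45189: DF=(1 − 1621/45189·(0.980000+0.947200+0.897500+0.856300))/(1+1621/45189) = 8379/10000 ≈ 0.837900
step 6 [6y] bond c/1=21/400: DF=(555777/500000 − 21/400·(0.980000+0.947200+0.897500+0.856300+0.837900))/(1+21/400) = 8307/10000 ≈ 0.830700
step 7 [7y] bond c/1=2/25: DF=(32877/25000 − 2/25·(0.980000+0.947200+0.897500+0.856300+0.837900+0.830700))/(1+2/25) = 4107/5000 ≈ 0.821400

1 1 49/50
2 2 592/625
3 3 359/400
4 4 8563/10000
5 5 8379/10000
6 6 8307/10000
7 7 4107/5000
DF(7y) is solved at step 7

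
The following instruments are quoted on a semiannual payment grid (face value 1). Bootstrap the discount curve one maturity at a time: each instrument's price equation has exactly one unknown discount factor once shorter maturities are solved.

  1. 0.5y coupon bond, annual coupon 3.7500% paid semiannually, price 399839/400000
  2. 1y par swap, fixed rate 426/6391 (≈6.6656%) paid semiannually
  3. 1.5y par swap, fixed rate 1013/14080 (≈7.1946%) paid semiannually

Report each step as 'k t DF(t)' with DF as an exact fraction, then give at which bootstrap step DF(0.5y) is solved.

step 1 [0.5y] bond c/2=3/160: DF=(399839/400000 − 3/160·(0))/(1+3/160) = 2453/2500 ≈ 0.981200
step 2 [1y] swap r/2=213/6391: DF=(1 − 213/6391·(0.981200))/(1+213/6391) = 9361/10000 ≈ 0.936100
step 3 [1.5y] swap r/2=1013/28160: DF=(1 − 1013/28160·(0.981200+0.936100))/(1+1013/28160) = 8987/10000 ≈ 0.898700

1 1/2 2453/2500
2 1 9361/10000
3 3/2 8987/10000
DF(0.5y) is solved at step 1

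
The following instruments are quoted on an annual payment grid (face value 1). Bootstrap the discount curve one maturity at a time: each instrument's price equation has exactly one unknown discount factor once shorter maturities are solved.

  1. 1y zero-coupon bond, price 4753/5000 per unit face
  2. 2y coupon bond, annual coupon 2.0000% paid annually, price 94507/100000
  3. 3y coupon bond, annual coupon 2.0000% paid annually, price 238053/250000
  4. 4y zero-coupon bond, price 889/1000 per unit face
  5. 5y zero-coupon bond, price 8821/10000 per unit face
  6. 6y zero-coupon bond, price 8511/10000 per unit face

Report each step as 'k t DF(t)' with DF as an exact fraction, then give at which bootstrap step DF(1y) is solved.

step 1 [1y] zero: DF = P = 4753/5000 ≈ 0.950600
step 2 [2y] bond c/1=1/50: DF=(94507/100000 − 1/50·(0.950600))/(1+1/50) = 9079/10000 ≈ 0.907900
step 3 [3y] bond c/1=1/50: DF=(238053/250000 − 1/50·(0.950600+0.907900))/(1+1/50) = 8971/10000 ≈ 0.897100
step 4 [4y] zero: DF = P = 889/1000 ≈ 0.889000
step 5 [5y] zero: DF = P = 8821/10000 ≈ 0.882100
step 6 [6y] zero: DF = P = 8511/10000 ≈ 0.851100

1 1 4753/5000
2 2 9079/10000
3 3 8971/10000
4 4 889/1000
5 5 8821/10000
6 6 8511/10000
DF(1y) is solved at step 1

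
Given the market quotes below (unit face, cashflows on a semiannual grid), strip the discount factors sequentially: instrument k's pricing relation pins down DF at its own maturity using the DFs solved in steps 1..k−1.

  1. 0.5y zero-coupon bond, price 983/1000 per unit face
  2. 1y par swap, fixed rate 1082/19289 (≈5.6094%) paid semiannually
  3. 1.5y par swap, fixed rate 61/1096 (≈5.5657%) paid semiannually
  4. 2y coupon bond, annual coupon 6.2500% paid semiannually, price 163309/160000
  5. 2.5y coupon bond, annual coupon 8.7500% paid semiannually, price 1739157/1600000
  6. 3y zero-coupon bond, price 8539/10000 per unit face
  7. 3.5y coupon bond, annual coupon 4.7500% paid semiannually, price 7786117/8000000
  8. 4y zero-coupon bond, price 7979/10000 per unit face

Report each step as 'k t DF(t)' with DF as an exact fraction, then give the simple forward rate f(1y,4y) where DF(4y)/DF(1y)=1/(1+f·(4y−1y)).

1 1/2 983/1000
2 1 9459/10000
3 3/2 9207/10000
4 2 4517/5000
5 5/2 8841/10000
6 3 8539/10000
7 7/2 8233/10000
8 4 7979/10000
f(1y,4y) = ((9459/10000)/(7979/10000) − 1)/(3) = 1480/23937 ≈ 6.1829%

step 1 [0.5y] zero: DF = P = 983/1000 ≈ 0.983000
step 2 [1y] swap r/2=541/19289: DF=(1 − 541/19289·(0.983000))/(1+541/19289) = 9459/10000 ≈ 0.945900
step 3 [1.5y] swap r/2=61/2192: DF=(1 − 61/2192·(0.983000+0.945900))/(1+61/2192) = 9207/10000 ≈ 0.920700
step 4 [2y] bond c/2=1/32: DF=(163309/160000 − 1/32·(0.983000+0.945900+0.920700))/(1+1/32) = 4517/5000 ≈ 0.903400
step 5 [2.5y] bond c/2=7/160: DF=(1739157/1600000 − 7/160·(0.983000+0.945900+0.920700+0.903400))/(1+7/160) = 8841/10000 ≈ 0.884100
step 6 [3y] zero: DF = P = 8539/10000 ≈ 0.853900
step 7 [3.5y] bond c/2=19/800: DF=(7786117/8000000 − 19/800·(0.983000+0.945900+0.920700+0.903400+0.884100+0.853900))/(1+19/800) = 8233/10000 ≈ 0.823300
step 8 [4y] zero: DF = P = 7979/10000 ≈ 0.797900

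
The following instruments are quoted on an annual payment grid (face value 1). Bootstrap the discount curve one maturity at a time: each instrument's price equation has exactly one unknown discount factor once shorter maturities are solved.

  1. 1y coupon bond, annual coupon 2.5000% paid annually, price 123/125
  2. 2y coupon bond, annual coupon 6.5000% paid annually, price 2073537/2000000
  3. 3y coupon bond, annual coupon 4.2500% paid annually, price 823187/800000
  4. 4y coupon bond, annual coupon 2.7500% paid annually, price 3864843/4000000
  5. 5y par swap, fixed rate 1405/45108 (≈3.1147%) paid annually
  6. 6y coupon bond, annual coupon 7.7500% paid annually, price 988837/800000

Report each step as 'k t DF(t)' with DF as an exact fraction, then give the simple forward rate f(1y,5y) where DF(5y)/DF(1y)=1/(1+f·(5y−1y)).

1 1 24/25
2 2 9149/10000
3 3 4553/5000
4 4 4329/5000
5 5 1719/2000
6 6 8227/10000
f(1y,5y) = ((24/25)/(1719/2000) − 1)/(4) = 67/2292 ≈ 2.9232%

step 1 [1y] bond c/1=1/40: DF=(123/125 − 1/40·(0))/(1+1/40) = 24/25 ≈ 0.960000
step 2 [2y] bond c/1=13/200: DF=(2073537/2000000 − 13/200·(0.960000))/(1+13/200) = 9149/10000 ≈ 0.914900
step 3 [3y] bond c/1=17/400: DF=(823187/800000 − 17/400·(0.960000+0.914900))/(1+17/400) = 4553/5000 ≈ 0.910600
step 4 [4y] bond c/1=11/400: DF=(3864843/4000000 − 11/400·(0.960000+0.914900+0.910600))/(1+11/400) = 4329/5000 ≈ 0.865800
step 5 [5y] swap r/1=1405/45108: DF=(1 − 1405/45108·(0.960000+0.914900+0.910600+0.865800))/(1+1405/45108) = 1719/2000 ≈ 0.859500
step 6 [6y] bond c/1=31/400: DF=(988837/800000 − 31/400·(0.960000+0.914900+0.910600+0.865800+0.859500))/(1+31/400) = 8227/10000 ≈ 0.822700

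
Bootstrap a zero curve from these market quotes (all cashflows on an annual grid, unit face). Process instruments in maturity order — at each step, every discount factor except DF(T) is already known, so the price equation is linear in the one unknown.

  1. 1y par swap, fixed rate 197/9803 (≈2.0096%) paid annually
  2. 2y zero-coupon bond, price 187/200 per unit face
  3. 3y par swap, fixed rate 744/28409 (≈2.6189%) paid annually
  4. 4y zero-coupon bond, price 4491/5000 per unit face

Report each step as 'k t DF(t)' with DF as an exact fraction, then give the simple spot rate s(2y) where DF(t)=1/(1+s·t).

step 1 [1y] swap r/1=197/9803: DF=(1 − 197/9803·(0))/(1+197/9803) = 9803/10000 ≈ 0.980300
step 2 [2y] zero: DF = P = 187/200 ≈ 0.935000
step 3 [3y] swap r/1=744/28409: DF=(1 − 744/28409·(0.980300+0.935000))/(1+744/28409) = 1157/1250 ≈ 0.925600
step 4 [4y] zero: DF = P = 4491/5000 ≈ 0.898200

1 1 9803/10000
2 2 187/200
3 3 1157/1250
4 4 4491/5000
s(2y) = (1/(187/200) − 1)/(2) = 13/374 ≈ 3.4759%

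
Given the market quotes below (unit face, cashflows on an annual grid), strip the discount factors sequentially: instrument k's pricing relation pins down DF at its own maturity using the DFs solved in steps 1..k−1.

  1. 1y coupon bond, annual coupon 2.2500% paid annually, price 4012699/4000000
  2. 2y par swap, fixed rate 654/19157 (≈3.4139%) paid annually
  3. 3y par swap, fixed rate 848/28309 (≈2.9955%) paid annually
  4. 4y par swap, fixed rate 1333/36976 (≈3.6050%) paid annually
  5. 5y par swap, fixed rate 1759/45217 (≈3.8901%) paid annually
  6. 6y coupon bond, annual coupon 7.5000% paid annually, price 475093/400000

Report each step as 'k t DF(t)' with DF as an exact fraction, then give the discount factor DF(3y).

step 1 [1y] bond c/1=9/400: DF=(4012699/4000000 − 9/400·(0))/(1+9/400) = 9811/10000 ≈ 0.981100
step 2 [2y] swap r/1=654/19157: DF=(1 − 654/19157·(0.981100))/(1+654/19157) = 4673/5000 ≈ 0.934600
step 3 [3y] swap r/1=848/28309: DF=(1 − 848/28309·(0.981100+0.934600))/(1+848/28309) = 572/625 ≈ 0.915200
step 4 [4y] swap r/1=1333/36976: DF=(1 − 1333/36976·(0.981100+0.934600+0.915200))/(1+1333/36976) = 8667/10000 ≈ 0.866700
step 5 [5y] swap r/1=1759/45217: DF=(1 − 1759/45217·(0.981100+0.934600+0.915200+0.866700))/(1+1759/45217) = 8241/10000 ≈ 0.824100
step 6 [6y] bond c/1=3/40: DF=(475093/400000 − 3/40·(0.981100+0.934600+0.915200+0.866700+0.824100))/(1+3/40) = 3947/5000 ≈ 0.789400

1 1 9811/10000
2 2 4673/5000
3 3 572/625
4 4 8667/10000
5 5 8241/10000
6 6 3947/5000
DF(3y) = 572/625 ≈ 0.915200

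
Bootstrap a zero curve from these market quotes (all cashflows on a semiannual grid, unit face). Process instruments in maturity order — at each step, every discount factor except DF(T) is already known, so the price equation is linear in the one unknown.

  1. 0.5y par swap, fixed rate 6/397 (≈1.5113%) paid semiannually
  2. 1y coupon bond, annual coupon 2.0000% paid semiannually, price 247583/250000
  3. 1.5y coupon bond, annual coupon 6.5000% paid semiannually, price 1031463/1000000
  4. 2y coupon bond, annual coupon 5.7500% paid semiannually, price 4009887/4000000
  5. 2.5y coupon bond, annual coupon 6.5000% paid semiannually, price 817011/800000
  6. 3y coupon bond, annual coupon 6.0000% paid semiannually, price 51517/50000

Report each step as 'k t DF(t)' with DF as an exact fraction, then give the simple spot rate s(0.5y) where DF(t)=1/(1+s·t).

step 1 [0.5y] swap r/2=3/397: DF=(1 − 3/397·(0))/(1+3/397) = 397/400 ≈ 0.992500
step 2 [1y] bond c/2=1/100: DF=(247583/250000 − 1/100·(0.992500))/(1+1/100) = 9707/10000 ≈ 0.970700
step 3 [1.5y] bond c/2=13/400: DF=(1031463/1000000 − 13/400·(0.992500+0.970700))/(1+13/400) = 2343/2500 ≈ 0.937200
step 4 [2y] bond c/2=23/800: DF=(4009887/4000000 − 23/800·(0.992500+0.970700+0.937200))/(1+23/800) = 4467/5000 ≈ 0.893400
step 5 [2.5y] bond c/2=13/400: DF=(817011/800000 − 13/400·(0.992500+0.970700+0.937200+0.893400))/(1+13/400) = 8697/10000 ≈ 0.869700
step 6 [3y] bond c/2=3/100: DF=(51517/50000 − 3/100·(0.992500+0.970700+0.937200+0.893400+0.869700))/(1+3/100) = 1729/2000 ≈ 0.864500

1 1/2 397/400
2 1 9707/10000
3 3/2 2343/2500
4 2 4467/5000
5 5/2 8697/10000
6 3 1729/2000
s(0.5y) = (1/(397/400) − 1)/(1/2) = 6/397 ≈ 1.5113%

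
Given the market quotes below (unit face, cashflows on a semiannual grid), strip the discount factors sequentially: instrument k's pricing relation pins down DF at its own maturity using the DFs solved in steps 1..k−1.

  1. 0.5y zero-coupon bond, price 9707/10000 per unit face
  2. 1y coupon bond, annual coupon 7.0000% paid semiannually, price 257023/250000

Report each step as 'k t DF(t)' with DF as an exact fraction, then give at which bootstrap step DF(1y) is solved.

step 1 [0.5y] zero: DF = P = 9707/10000 ≈ 0.970700
step 2 [1y] bond c/2=7/200: DF=(257023/250000 − 7/200·(0.970700))/(1+7/200) = 1921/2000 ≈ 0.960500

1 1/2 9707/10000
2 1 1921/2000
DF(1y) is solved at step 2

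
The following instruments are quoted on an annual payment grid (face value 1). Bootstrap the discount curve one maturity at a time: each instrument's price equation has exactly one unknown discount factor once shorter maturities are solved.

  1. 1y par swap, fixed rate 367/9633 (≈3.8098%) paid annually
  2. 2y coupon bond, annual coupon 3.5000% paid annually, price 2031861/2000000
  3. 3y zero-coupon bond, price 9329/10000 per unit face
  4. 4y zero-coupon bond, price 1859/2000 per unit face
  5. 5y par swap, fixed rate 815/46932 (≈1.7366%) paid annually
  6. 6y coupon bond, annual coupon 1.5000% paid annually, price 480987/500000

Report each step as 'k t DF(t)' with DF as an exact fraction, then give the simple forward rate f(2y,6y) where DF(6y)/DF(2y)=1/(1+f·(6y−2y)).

1 1 9633/10000
2 2 949/1000
3 3 9329/10000
4 4 1859/2000
5 5 1837/2000
6 6 549/625
f(2y,6y) = ((949/1000)/(549/625) − 1)/(4) = 353/17568 ≈ 2.0093%

step 1 [1y] swap r/1=367/9633: DF=(1 − 367/9633·(0))/(1+367/9633) = 9633/10000 ≈ 0.963300
step 2 [2y] bond c/1=7/200: DF=(2031861/2000000 − 7/200·(0.963300))/(1+7/200) = 949/1000 ≈ 0.949000
step 3 [3y] zero: DF = P = 9329/10000 ≈ 0.932900
step 4 [4y] zero: DF = P = 1859/2000 ≈ 0.929500
step 5 [5y] swap r/1=815/46932: DF=(1 − 815/46932·(0.963300+0.949000+0.932900+0.929500))/(1+815/46932) = 1837/2000 ≈ 0.918500
step 6 [6y] bond c/1=3/200: DF=(480987/500000 − 3/200·(0.963300+0.949000+0.932900+0.929500+0.918500))/(1+3/200) = 549/625 ≈ 0.878400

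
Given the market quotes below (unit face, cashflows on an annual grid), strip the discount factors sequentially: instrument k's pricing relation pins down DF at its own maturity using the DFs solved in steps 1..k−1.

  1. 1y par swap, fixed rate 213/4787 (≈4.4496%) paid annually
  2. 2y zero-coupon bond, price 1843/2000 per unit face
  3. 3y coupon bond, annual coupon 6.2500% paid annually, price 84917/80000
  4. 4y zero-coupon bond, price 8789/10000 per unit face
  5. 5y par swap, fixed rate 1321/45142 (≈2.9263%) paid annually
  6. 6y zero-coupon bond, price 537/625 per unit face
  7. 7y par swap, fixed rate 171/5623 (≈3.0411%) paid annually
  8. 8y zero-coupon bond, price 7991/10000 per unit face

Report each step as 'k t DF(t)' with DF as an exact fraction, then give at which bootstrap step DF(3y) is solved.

step 1 [1y] swap r/1=213/4787: DF=(1 − 213/4787·(0))/(1+213/4787) = 4787/5000 ≈ 0.957400
step 2 [2y] zero: DF = P = 1843/2000 ≈ 0.921500
step 3 [3y] bond c/1=1/16: DF=(84917/80000 − 1/16·(0.957400+0.921500))/(1+1/16) = 1777/2000 ≈ 0.888500
step 4 [4y] zero: DF = P = 8789/10000 ≈ 0.878900
step 5 [5y] swap r/1=1321/45142: DF=(1 − 1321/45142·(0.957400+0.921500+0.888500+0.878900))/(1+1321/45142) = 8679/10000 ≈ 0.867900
step 6 [6y] zero: DF = P = 537/625 ≈ 0.859200
step 7 [7y] swap r/1=171/5623: DF=(1 − 171/5623·(0.957400+0.921500+0.888500+0.878900+0.867900+0.859200))/(1+171/5623) = 8119/10000 ≈ 0.811900
step 8 [8y] zero: DF = P = 7991/10000 ≈ 0.799100

1 1 4787/5000
2 2 1843/2000
3 3 1777/2000
4 4 8789/10000
5 5 8679/10000
6 6 537/625
7 7 8119/10000
8 8 7991/10000
DF(3y) is solved at step 3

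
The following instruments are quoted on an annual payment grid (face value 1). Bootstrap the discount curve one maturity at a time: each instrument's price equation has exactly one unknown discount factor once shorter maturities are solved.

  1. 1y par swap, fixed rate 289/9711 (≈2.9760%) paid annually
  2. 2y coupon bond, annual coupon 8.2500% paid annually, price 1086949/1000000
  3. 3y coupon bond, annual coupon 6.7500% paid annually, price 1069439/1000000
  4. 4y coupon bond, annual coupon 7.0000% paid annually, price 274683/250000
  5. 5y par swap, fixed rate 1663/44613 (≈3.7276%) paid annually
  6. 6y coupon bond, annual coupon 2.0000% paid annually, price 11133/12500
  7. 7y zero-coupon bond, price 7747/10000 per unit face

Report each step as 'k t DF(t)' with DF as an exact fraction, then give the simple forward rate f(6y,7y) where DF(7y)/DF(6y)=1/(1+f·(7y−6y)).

step 1 [1y] swap r/1=289/9711: DF=(1 − 289/9711·(0))/(1+289/9711) = 9711/10000 ≈ 0.971100
step 2 [2y] bond c/1=33/400: DF=(1086949/1000000 − 33/400·(0.971100))/(1+33/400) = 9301/10000 ≈ 0.930100
step 3 [3y] bond c/1=27/400: DF=(1069439/1000000 − 27/400·(0.971100+0.930100))/(1+27/400) = 551/625 ≈ 0.881600
step 4 [4y] bond c/1=7/100: DF=(274683/250000 − 7/100·(0.971100+0.930100+0.881600))/(1+7/100) = 528/625 ≈ 0.844800
step 5 [5y] swap r/1=1663/44613: DF=(1 − 1663/44613·(0.971100+0.930100+0.881600+0.844800))/(1+1663/44613) = 8337/10000 ≈ 0.833700
step 6 [6y] bond c/1=1/50: DF=(11133/12500 − 1/50·(0.971100+0.930100+0.881600+0.844800+0.833700))/(1+1/50) = 7857/10000 ≈ 0.785700
step 7 [7y] zero: DF = P = 7747/10000 ≈ 0.774700

1 1 9711/10000
2 2 9301/10000
3 3 551/625
4 4 528/625
5 5 8337/10000
6 6 7857/10000
7 7 7747/10000
f(6y,7y) = ((7857/10000)/(7747/10000) − 1)/(1) = 110/7747 ≈ 1.4199%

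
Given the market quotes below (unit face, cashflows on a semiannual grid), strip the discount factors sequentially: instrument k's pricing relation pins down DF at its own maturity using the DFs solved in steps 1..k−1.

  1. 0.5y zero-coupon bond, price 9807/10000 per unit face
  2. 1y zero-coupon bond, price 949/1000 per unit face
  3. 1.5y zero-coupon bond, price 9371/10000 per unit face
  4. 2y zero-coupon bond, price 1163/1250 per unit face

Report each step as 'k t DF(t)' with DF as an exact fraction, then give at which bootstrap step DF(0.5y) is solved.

1 1/2 9807/10000
2 1 949/1000
3 3/2 9371/10000
4 2 1163/1250
DF(0.5y) is solved at step 1

step 1 [0.5y] zero: DF = P = 9807/10000 ≈ 0.980700
step 2 [1y] zero: DF = P = 949/1000 ≈ 0.949000
step 3 [1.5y] zero: DF = P = 9371/10000 ≈ 0.937100
step 4 [2y] zero: DF = P = 1163/1250 ≈ 0.930400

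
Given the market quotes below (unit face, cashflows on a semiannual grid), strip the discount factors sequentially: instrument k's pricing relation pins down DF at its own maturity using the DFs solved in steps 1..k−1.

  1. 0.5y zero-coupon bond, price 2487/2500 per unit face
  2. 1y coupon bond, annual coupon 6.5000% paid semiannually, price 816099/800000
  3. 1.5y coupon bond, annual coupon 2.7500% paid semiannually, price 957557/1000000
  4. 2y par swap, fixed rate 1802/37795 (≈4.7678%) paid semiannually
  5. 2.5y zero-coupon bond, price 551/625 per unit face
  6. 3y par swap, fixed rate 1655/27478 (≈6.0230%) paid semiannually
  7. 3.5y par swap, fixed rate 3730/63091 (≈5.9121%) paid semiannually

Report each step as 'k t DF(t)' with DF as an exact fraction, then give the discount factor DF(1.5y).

1 1/2 2487/2500
2 1 9567/10000
3 3/2 9181/10000
4 2 9099/10000
5 5/2 551/625
6 3 1669/2000
7 7/2 1627/2000
DF(1.5y) = 9181/10000 ≈ 0.918100

step 1 [0.5y] zero: DF = P = 2487/2500 ≈ 0.994800
step 2 [1y] bond c/2=13/400: DF=(816099/800000 − 13/400·(0.994800))/(1+13/400) = 9567/10000 ≈ 0.956700
step 3 [1.5y] bond c/2=11/800: DF=(957557/1000000 − 11/800·(0.994800+0.956700))/(1+11/800) = 9181/10000 ≈ 0.918100
step 4 [2y] swap r/2=901/37795: DF=(1 − 901/37795·(0.994800+0.956700+0.918100))/(1+901/37795) = 9099/10000 ≈ 0.909900
step 5 [2.5y] zero: DF = P = 551/625 ≈ 0.881600
step 6 [3y] swap r/2=1655/54956: DF=(1 − 1655/54956·(0.994800+0.956700+0.918100+0.909900+0.881600))/(1+1655/54956) = 1669/2000 ≈ 0.834500
step 7 [3.5y] swap r/2=1865/63091: DF=(1 − 1865/63091·(0.994800+0.956700+0.918100+0.909900+0.881600+0.834500))/(1+1865/63091) = 1627/2000 ≈ 0.813500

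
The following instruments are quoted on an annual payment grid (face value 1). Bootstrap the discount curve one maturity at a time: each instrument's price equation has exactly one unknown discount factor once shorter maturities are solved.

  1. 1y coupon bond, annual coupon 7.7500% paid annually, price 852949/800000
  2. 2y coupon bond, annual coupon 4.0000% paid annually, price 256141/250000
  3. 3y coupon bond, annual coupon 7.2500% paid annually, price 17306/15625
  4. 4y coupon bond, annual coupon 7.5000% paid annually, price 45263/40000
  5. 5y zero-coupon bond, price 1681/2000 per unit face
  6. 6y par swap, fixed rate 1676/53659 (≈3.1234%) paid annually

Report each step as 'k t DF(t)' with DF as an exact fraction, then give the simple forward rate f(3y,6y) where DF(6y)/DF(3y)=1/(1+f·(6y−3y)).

step 1 [1y] bond c/1=31/400: DF=(852949/800000 − 31/400·(0))/(1+31/400) = 1979/2000 ≈ 0.989500
step 2 [2y] bond c/1=1/25: DF=(256141/250000 − 1/25·(0.989500))/(1+1/25) = 9471/10000 ≈ 0.947100
step 3 [3y] bond c/1=29/400: DF=(17306/15625 − 29/400·(0.989500+0.947100))/(1+29/400) = 4509/5000 ≈ 0.901800
step 4 [4y] bond c/1=3/40: DF=(45263/40000 − 3/40·(0.989500+0.947100+0.901800))/(1+3/40) = 4273/5000 ≈ 0.854600
step 5 [5y] zero: DF = P = 1681/2000 ≈ 0.840500
step 6 [6y] swap r/1=1676/53659: DF=(1 − 1676/53659·(0.989500+0.947100+0.901800+0.854600+0.840500))/(1+1676/53659) = 2081/2500 ≈ 0.832400

1 1 1979/2000
2 2 9471/10000
3 3 4509/5000
4 4 4273/5000
5 5 1681/2000
6 6 2081/2500
f(3y,6y) = ((4509/5000)/(2081/2500) − 1)/(3) = 347/12486 ≈ 2.7791%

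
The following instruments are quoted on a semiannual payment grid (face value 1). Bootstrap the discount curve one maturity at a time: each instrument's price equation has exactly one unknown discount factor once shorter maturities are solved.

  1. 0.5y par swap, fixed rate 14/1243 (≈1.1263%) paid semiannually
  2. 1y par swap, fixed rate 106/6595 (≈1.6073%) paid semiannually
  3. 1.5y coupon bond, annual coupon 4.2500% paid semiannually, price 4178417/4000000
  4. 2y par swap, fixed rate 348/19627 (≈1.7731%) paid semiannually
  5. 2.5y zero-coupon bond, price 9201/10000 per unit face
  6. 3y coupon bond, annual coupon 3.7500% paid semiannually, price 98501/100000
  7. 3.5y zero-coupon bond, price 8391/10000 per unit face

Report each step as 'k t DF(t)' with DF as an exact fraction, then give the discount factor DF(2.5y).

1 1/2 1243/1250
2 1 9841/10000
3 3/2 9817/10000
4 2 2413/2500
5 5/2 9201/10000
6 3 8777/10000
7 7/2 8391/10000
DF(2.5y) = 9201/10000 ≈ 0.920100

step 1 [0.5y] swap r/2=7/1243: DF=(1 − 7/1243·(0))/(1+7/1243) = 1243/1250 ≈ 0.994400
step 2 [1y] swap r/2=53/6595: DF=(1 − 53/6595·(0.994400))/(1+53/6595) = 9841/10000 ≈ 0.984100
step 3 [1.5y] bond c/2=17/800: DF=(4178417/4000000 − 17/800·(0.994400+0.984100))/(1+17/800) = 9817/10000 ≈ 0.981700
step 4 [2y] swap r/2=174/19627: DF=(1 − 174/19627·(0.994400+0.984100+0.981700))/(1+174/19627) = 2413/2500 ≈ 0.965200
step 5 [2.5y] zero: DF = P = 9201/10000 ≈ 0.920100
step 6 [3y] bond c/2=3/160: DF=(98501/100000 − 3/160·(0.994400+0.984100+0.981700+0.965200+0.920100))/(1+3/160) = 8777/10000 ≈ 0.877700
step 7 [3.5y] zero: DF = P = 8391/10000 ≈ 0.839100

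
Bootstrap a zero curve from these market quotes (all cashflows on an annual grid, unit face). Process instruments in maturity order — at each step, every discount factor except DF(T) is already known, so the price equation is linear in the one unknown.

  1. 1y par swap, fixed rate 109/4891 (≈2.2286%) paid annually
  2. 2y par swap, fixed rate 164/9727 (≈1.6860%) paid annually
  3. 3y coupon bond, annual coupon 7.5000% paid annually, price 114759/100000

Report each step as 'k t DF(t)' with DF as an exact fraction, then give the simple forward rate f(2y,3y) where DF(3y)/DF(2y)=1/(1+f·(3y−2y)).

step 1 [1y] swap r/1=109/4891: DF=(1 − 109/4891·(0))/(1+109/4891) = 4891/5000 ≈ 0.978200
step 2 [2y] swap r/1=164/9727: DF=(1 − 164/9727·(0.978200))/(1+164/9727) = 1209/1250 ≈ 0.967200
step 3 [3y] bond c/1=3/40: DF=(114759/100000 − 3/40·(0.978200+0.967200))/(1+3/40) = 4659/5000 ≈ 0.931800

1 1 4891/5000
2 2 1209/1250
3 3 4659/5000
f(2y,3y) = ((1209/1250)/(4659/5000) − 1)/(1) = 59/1553 ≈ 3.7991%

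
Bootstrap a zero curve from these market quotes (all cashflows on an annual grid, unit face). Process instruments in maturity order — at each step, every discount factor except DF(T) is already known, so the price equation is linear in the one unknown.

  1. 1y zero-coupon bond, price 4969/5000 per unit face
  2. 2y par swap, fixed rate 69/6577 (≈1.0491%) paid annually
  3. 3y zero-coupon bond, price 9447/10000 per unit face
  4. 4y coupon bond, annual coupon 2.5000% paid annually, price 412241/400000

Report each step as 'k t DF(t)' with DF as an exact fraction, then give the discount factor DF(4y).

1 1 4969/5000
2 2 9793/10000
3 3 9447/10000
4 4 9343/10000
DF(4y) = 9343/10000 ≈ 0.934300

step 1 [1y] zero: DF = P = 4969/5000 ≈ 0.993800
step 2 [2y] swap r/1=69/6577: DF=(1 − 69/6577·(0.993800))/(1+69/6577) = 9793/10000 ≈ 0.979300
step 3 [3y] zero: DF = P = 9447/10000 ≈ 0.944700
step 4 [4y] bond c/1=1/40: DF=(412241/400000 − 1/40·(0.993800+0.979300+0.944700))/(1+1/40) = 9343/10000 ≈ 0.934300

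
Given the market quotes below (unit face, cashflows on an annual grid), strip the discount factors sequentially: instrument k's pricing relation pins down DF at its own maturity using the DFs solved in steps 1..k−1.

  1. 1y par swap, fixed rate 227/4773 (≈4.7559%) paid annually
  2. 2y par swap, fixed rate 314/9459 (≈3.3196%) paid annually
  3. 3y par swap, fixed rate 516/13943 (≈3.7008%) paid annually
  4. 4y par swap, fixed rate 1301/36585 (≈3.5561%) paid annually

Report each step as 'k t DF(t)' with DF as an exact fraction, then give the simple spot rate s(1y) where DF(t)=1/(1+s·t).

step 1 [1y] swap r/1=227/4773: DF=(1 − 227/4773·(0))/(1+227/4773) = 4773/5000 ≈ 0.954600
step 2 [2y] swap r/1=314/9459: DF=(1 − 314/9459·(0.954600))/(1+314/9459) = 2343/2500 ≈ 0.937200
step 3 [3y] swap r/1=516/13943: DF=(1 − 516/13943·(0.954600+0.937200))/(1+516/13943) = 1121/1250 ≈ 0.896800
step 4 [4y] swap r/1=1301/36585: DF=(1 − 1301/36585·(0.954600+0.937200+0.896800))/(1+1301/36585) = 8699/10000 ≈ 0.869900

1 1 4773/5000
2 2 2343/2500
3 3 1121/1250
4 4 8699/10000
s(1y) = (1/(4773/5000) − 1)/(1) = 227/4773 ≈ 4.7559%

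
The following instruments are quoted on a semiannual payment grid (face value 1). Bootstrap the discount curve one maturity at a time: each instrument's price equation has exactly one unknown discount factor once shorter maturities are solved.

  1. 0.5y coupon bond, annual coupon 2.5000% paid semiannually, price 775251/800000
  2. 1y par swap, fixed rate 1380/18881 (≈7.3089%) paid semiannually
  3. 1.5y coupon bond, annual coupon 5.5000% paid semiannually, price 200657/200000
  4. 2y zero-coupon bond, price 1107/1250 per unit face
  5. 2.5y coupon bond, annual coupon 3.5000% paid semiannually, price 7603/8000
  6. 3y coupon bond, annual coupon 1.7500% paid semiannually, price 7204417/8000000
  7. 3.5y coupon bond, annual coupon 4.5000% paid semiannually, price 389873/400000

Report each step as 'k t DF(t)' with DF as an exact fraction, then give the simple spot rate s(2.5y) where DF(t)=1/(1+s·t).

1 1/2 9571/10000
2 1 931/1000
3 3/2 9259/10000
4 2 1107/1250
5 5/2 544/625
6 3 8531/10000
7 7/2 8339/10000
s(2.5y) = (1/(544/625) − 1)/(5/2) = 81/1360 ≈ 5.9559%

step 1 [0.5y] bond c/2=1/80: DF=(775251/800000 − 1/80·(0))/(1+1/80) = 9571/10000 ≈ 0.957100
step 2 [1y] swap r/2=690/18881: DF=(1 − 690/18881·(0.957100))/(1+690/18881) = 931/1000 ≈ 0.931000
step 3 [1.5y] bond c/2=11/400: DF=(200657/200000 − 11/400·(0.957100+0.931000))/(1+11/400) = 9259/10000 ≈ 0.925900
step 4 [2y] zero: DF = P = 1107/1250 ≈ 0.885600
step 5 [2.5y] bond c/2=7/400: DF=(7603/8000 − 7/400·(0.957100+0.931000+0.925900+0.885600))/(1+7/400) = 544/625 ≈ 0.870400
step 6 [3y] bond c/2=7/800: DF=(7204417/8000000 − 7/800·(0.957100+0.931000+0.925900+0.885600+0.870400))/(1+7/800) = 8531/10000 ≈ 0.853100
step 7 [3.5y] bond c/2=9/400: DF=(389873/400000 − 9/400·(0.957100+0.931000+0.925900+0.885600+0.870400+0.853100))/(1+9/400) = 8339/10000 ≈ 0.833900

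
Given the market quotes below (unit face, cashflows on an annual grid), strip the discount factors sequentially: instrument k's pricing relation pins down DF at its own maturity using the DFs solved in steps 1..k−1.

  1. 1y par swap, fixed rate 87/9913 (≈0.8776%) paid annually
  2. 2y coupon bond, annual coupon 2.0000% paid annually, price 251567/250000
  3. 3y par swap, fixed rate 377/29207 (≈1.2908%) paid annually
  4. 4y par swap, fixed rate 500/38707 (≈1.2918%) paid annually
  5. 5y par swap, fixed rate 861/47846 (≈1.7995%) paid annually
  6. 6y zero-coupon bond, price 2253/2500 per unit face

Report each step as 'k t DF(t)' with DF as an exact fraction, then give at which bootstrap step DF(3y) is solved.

step 1 [1y] swap r/1=87/9913: DF=(1 − 87/9913·(0))/(1+87/9913) = 9913/10000 ≈ 0.991300
step 2 [2y] bond c/1=1/50: DF=(251567/250000 − 1/50·(0.991300))/(1+1/50) = 9671/10000 ≈ 0.967100
step 3 [3y] swap r/1=377/29207: DF=(1 − 377/29207·(0.991300+0.967100))/(1+377/29207) = 9623/10000 ≈ 0.962300
step 4 [4y] swap r/1=500/38707: DF=(1 − 500/38707·(0.991300+0.967100+0.962300))/(1+500/38707) = 19/20 ≈ 0.950000
step 5 [5y] swap r/1=861/47846: DF=(1 − 861/47846·(0.991300+0.967100+0.962300+0.950000))/(1+861/47846) = 9139/10000 ≈ 0.913900
step 6 [6y] zero: DF = P = 2253/2500 ≈ 0.901200

1 1 9913/10000
2 2 9671/10000
3 3 9623/10000
4 4 19/20
5 5 9139/10000
6 6 2253/2500
DF(3y) is solved at step 3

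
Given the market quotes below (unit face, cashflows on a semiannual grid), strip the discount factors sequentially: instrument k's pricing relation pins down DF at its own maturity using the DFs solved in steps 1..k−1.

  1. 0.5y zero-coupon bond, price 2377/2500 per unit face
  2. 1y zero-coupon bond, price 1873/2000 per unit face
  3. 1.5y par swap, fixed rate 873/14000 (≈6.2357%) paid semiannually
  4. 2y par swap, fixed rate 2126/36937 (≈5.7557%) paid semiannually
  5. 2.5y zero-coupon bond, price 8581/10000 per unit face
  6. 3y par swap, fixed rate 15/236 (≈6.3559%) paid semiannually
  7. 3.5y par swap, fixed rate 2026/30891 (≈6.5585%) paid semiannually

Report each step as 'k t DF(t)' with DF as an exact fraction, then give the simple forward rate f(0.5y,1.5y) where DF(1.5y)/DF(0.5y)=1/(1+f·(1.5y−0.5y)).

step 1 [0.5y] zero: DF = P = 2377/2500 ≈ 0.950800
step 2 [1y] zero: DF = P = 1873/2000 ≈ 0.936500
step 3 [1.5y] swap r/2=873/28000: DF=(1 − 873/28000·(0.950800+0.936500))/(1+873/28000) = 9127/10000 ≈ 0.912700
step 4 [2y] swap r/2=1063/36937: DF=(1 − 1063/36937·(0.950800+0.936500+0.912700))/(1+1063/36937) = 8937/10000 ≈ 0.893700
step 5 [2.5y] zero: DF = P = 8581/10000 ≈ 0.858100
step 6 [3y] swap r/2=15/472: DF=(1 − 15/472·(0.950800+0.936500+0.912700+0.893700+0.858100))/(1+15/472) = 829/1000 ≈ 0.829000
step 7 [3.5y] swap r/2=1013/30891: DF=(1 − 1013/30891·(0.950800+0.936500+0.912700+0.893700+0.858100+0.829000))/(1+1013/30891) = 3987/5000 ≈ 0.797400

1 1/2 2377/2500
2 1 1873/2000
3 3/2 9127/10000
4 2 8937/10000
5 5/2 8581/10000
6 3 829/1000
7 7/2 3987/5000
f(0.5y,1.5y) = ((2377/2500)/(9127/10000) − 1)/(1) = 381/9127 ≈ 4.1744%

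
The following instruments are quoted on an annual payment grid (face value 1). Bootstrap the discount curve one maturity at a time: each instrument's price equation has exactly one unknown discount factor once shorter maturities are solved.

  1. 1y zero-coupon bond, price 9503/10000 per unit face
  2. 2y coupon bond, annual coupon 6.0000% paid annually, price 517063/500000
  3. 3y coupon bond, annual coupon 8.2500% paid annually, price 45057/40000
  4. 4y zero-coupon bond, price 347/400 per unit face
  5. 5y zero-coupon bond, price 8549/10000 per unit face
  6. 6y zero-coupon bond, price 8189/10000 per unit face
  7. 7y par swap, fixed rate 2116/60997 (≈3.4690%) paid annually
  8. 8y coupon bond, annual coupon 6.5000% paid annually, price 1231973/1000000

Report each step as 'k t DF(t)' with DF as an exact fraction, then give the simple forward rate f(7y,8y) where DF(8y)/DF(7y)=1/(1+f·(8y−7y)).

step 1 [1y] zero: DF = P = 9503/10000 ≈ 0.950300
step 2 [2y] bond c/1=3/50: DF=(517063/500000 − 3/50·(0.950300))/(1+3/50) = 4609/5000 ≈ 0.921800
step 3 [3y] bond c/1=33/400: DF=(45057/40000 − 33/400·(0.950300+0.921800))/(1+33/400) = 8979/10000 ≈ 0.897900
step 4 [4y] zero: DF = P = 347/400 ≈ 0.867500
step 5 [5y] zero: DF = P = 8549/10000 ≈ 0.854900
step 6 [6y] zero: DF = P = 8189/10000 ≈ 0.818900
step 7 [7y] swap r/1=2116/60997: DF=(1 − 2116/60997·(0.950300+0.921800+0.897900+0.867500+0.854900+0.818900))/(1+2116/60997) = 1971/2500 ≈ 0.788400
step 8 [8y] bond c/1=13/200: DF=(1231973/1000000 − 13/200·(0.950300+0.921800+0.897900+0.867500+0.854900+0.818900+0.788400))/(1+13/200) = 1569/2000 ≈ 0.784500

1 1 9503/10000
2 2 4609/5000
3 3 8979/10000
4 4 347/400
5 5 8549/10000
6 6 8189/10000
7 7 1971/2500
8 8 1569/2000
f(7y,8y) = ((1971/2500)/(1569/2000) − 1)/(1) = 13/2615 ≈ 0.4971%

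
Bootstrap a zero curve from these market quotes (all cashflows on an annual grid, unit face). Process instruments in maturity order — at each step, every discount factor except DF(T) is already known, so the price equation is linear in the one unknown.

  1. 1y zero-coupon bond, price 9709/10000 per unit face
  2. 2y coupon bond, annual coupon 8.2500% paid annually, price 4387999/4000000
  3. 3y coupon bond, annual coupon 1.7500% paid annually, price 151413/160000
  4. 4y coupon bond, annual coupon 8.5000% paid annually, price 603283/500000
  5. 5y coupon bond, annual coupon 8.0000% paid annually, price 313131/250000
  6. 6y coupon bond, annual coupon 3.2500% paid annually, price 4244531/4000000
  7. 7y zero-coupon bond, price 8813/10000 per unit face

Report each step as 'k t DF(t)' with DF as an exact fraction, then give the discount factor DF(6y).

step 1 [1y] zero: DF = P = 9709/10000 ≈ 0.970900
step 2 [2y] bond c/1=33/400: DF=(4387999/4000000 − 33/400·(0.970900))/(1+33/400) = 4697/5000 ≈ 0.939400
step 3 [3y] bond c/1=7/400: DF=(151413/160000 − 7/400·(0.970900+0.939400))/(1+7/400) = 2243/2500 ≈ 0.897200
step 4 [4y] bond c/1=17/200: DF=(603283/500000 − 17/200·(0.970900+0.939400+0.897200))/(1+17/200) = 8921/10000 ≈ 0.892100
step 5 [5y] bond c/1=2/25: DF=(313131/250000 − 2/25·(0.970900+0.939400+0.897200+0.892100))/(1+2/25) = 8857/10000 ≈ 0.885700
step 6 [6y] bond c/1=13/400: DF=(4244531/4000000 − 13/400·(0.970900+0.939400+0.897200+0.892100+0.885700))/(1+13/400) = 4417/5000 ≈ 0.883400
step 7 [7y] zero: DF = P = 8813/10000 ≈ 0.881300

1 1 9709/10000
2 2 4697/5000
3 3 2243/2500
4 4 8921/10000
5 5 8857/10000
6 6 4417/5000
7 7 8813/10000
DF(6y) = 4417/5000 ≈ 0.883400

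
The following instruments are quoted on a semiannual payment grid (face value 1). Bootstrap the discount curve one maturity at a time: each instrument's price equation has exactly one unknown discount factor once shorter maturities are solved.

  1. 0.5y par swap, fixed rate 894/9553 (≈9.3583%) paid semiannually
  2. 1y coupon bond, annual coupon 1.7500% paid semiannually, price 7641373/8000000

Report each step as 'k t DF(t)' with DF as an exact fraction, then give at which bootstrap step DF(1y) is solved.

1 1/2 9553/10000
2 1 4693/5000
DF(1y) is solved at step 2

step 1 [0.5y] swap r/2=447/9553: DF=(1 − 447/9553·(0))/(1+447/9553) = 9553/10000 ≈ 0.955300
step 2 [1y] bond c/2=7/800: DF=(7641373/8000000 − 7/800·(0.955300))/(1+7/800) = 4693/5000 ≈ 0.938600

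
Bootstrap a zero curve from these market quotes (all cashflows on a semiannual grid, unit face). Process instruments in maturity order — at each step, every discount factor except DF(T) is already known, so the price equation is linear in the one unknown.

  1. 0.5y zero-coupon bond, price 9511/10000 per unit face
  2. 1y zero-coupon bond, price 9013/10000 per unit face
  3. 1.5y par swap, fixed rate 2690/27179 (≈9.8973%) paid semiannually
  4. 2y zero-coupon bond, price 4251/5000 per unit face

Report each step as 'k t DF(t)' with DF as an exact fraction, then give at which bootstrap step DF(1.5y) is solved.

step 1 [0.5y] zero: DF = P = 9511/10000 ≈ 0.951100
step 2 [1y] zero: DF = P = 9013/10000 ≈ 0.901300
step 3 [1.5y] swap r/2=1345/27179: DF=(1 − 1345/27179·(0.951100+0.901300))/(1+1345/27179) = 1731/2000 ≈ 0.865500
step 4 [2y] zero: DF = P = 4251/5000 ≈ 0.850200

1 1/2 9511/10000
2 1 9013/10000
3 3/2 1731/2000
4 2 4251/5000
DF(1.5y) is solved at step 3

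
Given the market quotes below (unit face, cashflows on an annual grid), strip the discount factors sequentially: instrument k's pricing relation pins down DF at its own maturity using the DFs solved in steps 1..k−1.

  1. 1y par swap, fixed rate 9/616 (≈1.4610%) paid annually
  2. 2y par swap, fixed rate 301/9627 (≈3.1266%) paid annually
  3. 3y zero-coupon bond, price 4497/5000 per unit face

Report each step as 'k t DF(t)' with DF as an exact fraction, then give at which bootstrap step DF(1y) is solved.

1 1 616/625
2 2 4699/5000
3 3 4497/5000
DF(1y) is solved at step 1

step 1 [1y] swap r/1=9/616: DF=(1 − 9/616·(0))/(1+9/616) = 616/625 ≈ 0.985600
step 2 [2y] swap r/1=301/9627: DF=(1 − 301/9627·(0.985600))/(1+301/9627) = 4699/5000 ≈ 0.939800
step 3 [3y] zero: DF = P = 4497/5000 ≈ 0.899400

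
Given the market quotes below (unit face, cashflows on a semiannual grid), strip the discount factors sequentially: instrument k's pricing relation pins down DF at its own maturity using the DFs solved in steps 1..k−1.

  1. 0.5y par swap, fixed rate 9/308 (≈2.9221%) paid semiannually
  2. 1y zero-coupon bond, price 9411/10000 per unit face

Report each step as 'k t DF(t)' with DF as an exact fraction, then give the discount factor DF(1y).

1 1/2 616/625
2 1 9411/10000
DF(1y) = 9411/10000 ≈ 0.941100

step 1 [0.5y] swap r/2=9/616: DF=(1 − 9/616·(0))/(1+9/616) = 616/625 ≈ 0.985600
step 2 [1y] zero: DF = P = 9411/10000 ≈ 0.941100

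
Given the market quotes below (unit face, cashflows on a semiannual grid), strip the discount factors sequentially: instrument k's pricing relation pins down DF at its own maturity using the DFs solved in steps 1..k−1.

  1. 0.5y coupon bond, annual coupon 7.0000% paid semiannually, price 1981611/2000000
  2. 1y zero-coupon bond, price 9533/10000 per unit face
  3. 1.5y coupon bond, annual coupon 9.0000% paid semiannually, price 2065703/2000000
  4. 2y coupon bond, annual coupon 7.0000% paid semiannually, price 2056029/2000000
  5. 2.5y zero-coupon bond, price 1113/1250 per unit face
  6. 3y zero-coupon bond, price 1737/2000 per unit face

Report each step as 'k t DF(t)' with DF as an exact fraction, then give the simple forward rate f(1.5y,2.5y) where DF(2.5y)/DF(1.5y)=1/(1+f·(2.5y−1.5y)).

1 1/2 9573/10000
2 1 9533/10000
3 3/2 9061/10000
4 2 449/500
5 5/2 1113/1250
6 3 1737/2000
f(1.5y,2.5y) = ((9061/10000)/(1113/1250) − 1)/(1) = 157/8904 ≈ 1.7633%

step 1 [0.5y] bond c/2=7/200: DF=(1981611/2000000 − 7/200·(0))/(1+7/200) = 9573/10000 ≈ 0.957300
step 2 [1y] zero: DF = P = 9533/10000 ≈ 0.953300
step 3 [1.5y] bond c/2=9/200: DF=(2065703/2000000 − 9/200·(0.957300+0.953300))/(1+9/200) = 9061/10000 ≈ 0.906100
step 4 [2y] bond c/2=7/200: DF=(2056029/2000000 − 7/200·(0.957300+0.953300+0.906100))/(1+7/200) = 449/500 ≈ 0.898000
step 5 [2.5y] zero: DF = P = 1113/1250 ≈ 0.890400
step 6 [3y] zero: DF = P = 1737/2000 ≈ 0.868500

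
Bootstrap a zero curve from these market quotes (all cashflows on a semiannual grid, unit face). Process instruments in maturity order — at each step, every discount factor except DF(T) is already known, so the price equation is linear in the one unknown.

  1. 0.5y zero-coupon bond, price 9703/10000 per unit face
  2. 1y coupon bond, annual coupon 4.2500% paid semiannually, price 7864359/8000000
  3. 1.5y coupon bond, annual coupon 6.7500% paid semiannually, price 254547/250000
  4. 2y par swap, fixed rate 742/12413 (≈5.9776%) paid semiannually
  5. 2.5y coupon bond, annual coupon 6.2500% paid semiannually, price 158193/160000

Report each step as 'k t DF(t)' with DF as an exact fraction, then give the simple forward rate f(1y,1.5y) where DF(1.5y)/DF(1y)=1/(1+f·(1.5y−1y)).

step 1 [0.5y] zero: DF = P = 9703/10000 ≈ 0.970300
step 2 [1y] bond c/2=17/800: DF=(7864359/8000000 − 17/800·(0.970300))/(1+17/800) = 589/625 ≈ 0.942400
step 3 [1.5y] bond c/2=27/800: DF=(254547/250000 − 27/800·(0.970300+0.942400))/(1+27/800) = 369/400 ≈ 0.922500
step 4 [2y] swap r/2=371/12413: DF=(1 − 371/12413·(0.970300+0.942400+0.922500))/(1+371/12413) = 8887/10000 ≈ 0.888700
step 5 [2.5y] bond c/2=1/32: DF=(158193/160000 − 1/32·(0.970300+0.942400+0.922500+0.888700))/(1+1/32) = 8459/10000 ≈ 0.845900

1 1/2 9703/10000
2 1 589/625
3 3/2 369/400
4 2 8887/10000
5 5/2 8459/10000
f(1y,1.5y) = ((589/625)/(369/400) − 1)/(1/2) = 398/9225 ≈ 4.3144%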